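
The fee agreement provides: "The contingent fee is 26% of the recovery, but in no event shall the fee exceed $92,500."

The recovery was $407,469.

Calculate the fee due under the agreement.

26% of $407,469 = $105,941.94
That exceeds the $92,500 cap, so the fee is capped at $92,500.

$92,500.00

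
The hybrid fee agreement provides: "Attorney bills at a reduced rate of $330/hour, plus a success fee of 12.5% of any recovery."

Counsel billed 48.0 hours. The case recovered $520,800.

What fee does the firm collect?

$80,940.00

Hourly: 48.0 × $330 = $15,840.00
Success fee: 12.5% of $520,800 = $65,100.00
Total: $15,840.00 + $65,100.00 = $80,940.00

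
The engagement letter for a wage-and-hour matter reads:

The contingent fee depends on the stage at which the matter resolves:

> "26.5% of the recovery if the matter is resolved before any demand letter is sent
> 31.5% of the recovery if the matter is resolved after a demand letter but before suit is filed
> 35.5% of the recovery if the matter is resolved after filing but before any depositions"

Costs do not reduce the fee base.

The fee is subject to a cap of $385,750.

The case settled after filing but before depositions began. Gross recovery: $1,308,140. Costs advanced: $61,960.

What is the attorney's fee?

$385,750.00

Fee base is the gross recovery, $1,308,140; costs are reimbursed separately.
The matter settled after filing but before depositions began, so the 35.5% rate applies.
$1,308,140 × 35.5% = $464,389.70
$464,389.70 exceeds the $385,750 cap, so the fee is capped at $385,750.00.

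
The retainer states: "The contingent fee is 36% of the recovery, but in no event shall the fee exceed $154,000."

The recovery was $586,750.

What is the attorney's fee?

$154,000.00

36% of $586,750 = $211,230.00
That exceeds the $154,000 cap, so the fee is capped at $154,000.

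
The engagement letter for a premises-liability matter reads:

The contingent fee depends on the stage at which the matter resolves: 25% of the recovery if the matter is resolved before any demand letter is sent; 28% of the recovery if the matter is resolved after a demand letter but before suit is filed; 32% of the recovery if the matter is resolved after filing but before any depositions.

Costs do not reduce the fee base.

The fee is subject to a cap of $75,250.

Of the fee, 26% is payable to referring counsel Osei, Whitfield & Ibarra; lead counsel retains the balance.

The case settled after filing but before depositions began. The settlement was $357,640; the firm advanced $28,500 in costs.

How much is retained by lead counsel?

Fee base is the gross recovery, $357,640; costs are reimbursed separately.
The matter settled after filing but before depositions began, so the 32% rate applies.
$357,640 × 32% = $114,444.80
$114,444.80 exceeds the $75,250 cap, so the fee is capped at $75,250.00.
Referral share: 26% of $75,250.00 = $19,565.00; lead counsel retains $75,250.00 − $19,565.00 = $55,685.00.

$55,685.00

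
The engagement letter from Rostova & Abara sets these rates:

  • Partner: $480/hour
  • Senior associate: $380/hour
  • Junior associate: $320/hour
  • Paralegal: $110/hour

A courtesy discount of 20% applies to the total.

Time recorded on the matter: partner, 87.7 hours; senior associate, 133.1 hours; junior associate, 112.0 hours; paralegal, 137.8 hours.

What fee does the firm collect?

$114,937.60

Partner: 87.7 × $480 = $42,096.00
Senior associate: 133.1 × $380 = $50,578.00
Junior associate: 112.0 × $320 = $35,840.00
Paralegal: 137.8 × $110 = $15,158.00
Subtotal: $143,672.00
Less 20% discount: −$28,734.40
Total: $143,672.00 − $28,734.40 = $114,937.60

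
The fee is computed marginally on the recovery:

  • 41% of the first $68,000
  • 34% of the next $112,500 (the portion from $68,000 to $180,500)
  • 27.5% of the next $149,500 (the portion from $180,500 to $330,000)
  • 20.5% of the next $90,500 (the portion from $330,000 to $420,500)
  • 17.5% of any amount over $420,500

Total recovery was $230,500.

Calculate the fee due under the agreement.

$79,880.00

First $68,000 at 41% = $27,880.00
Next $112,500 at 34% = $38,250.00
Remaining $50,000 at 27.5% = $13,750.00
Fee: $27,880.00 + $38,250.00 + $13,750.00 = $79,880.00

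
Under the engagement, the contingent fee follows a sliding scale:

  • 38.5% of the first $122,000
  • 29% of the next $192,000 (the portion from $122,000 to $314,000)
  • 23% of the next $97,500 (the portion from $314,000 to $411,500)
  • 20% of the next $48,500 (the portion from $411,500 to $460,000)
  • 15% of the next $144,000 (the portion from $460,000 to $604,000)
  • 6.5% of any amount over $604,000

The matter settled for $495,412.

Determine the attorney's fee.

$140,086.80

First $122,000 at 38.5% = $46,970.00
Next $192,000 at 29% = $55,680.00
Next $97,500 at 23% = $22,425.00
Next $48,500 at 20% = $9,700.00
Remaining $35,412 at 15% = $5,311.80
Fee: $46,970.00 + $55,680.00 + $22,425.00 + $9,700.00 + $5,311.80 = $140,086.80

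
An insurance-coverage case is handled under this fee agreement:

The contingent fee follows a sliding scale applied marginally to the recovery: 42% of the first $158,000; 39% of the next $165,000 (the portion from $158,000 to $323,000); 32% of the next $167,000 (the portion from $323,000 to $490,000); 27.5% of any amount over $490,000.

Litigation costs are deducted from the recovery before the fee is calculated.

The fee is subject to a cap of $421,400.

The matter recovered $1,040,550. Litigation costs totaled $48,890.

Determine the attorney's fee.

Fee base (net of costs): $1,040,550 − $48,890 = $991,660
First $158,000 at 42% = $66,360.00
Next $165,000 at 39% = $64,350.00
Next $167,000 at 32% = $53,440.00
Remaining $501,660 at 27.5% = $137,956.50
Fee: $66,360.00 + $64,350.00 + $53,440.00 + $137,956.50 = $322,106.50
$322,106.50 is under the $421,400 cap.

$322,106.50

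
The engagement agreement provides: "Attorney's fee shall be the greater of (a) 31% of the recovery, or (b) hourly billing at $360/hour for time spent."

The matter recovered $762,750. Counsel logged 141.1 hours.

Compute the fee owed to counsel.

(a) 31% of $762,750 = $236,452.50
(b) 141.1 × $360 = $50,796.00
The greater is (a): $236,452.50.

$236,452.50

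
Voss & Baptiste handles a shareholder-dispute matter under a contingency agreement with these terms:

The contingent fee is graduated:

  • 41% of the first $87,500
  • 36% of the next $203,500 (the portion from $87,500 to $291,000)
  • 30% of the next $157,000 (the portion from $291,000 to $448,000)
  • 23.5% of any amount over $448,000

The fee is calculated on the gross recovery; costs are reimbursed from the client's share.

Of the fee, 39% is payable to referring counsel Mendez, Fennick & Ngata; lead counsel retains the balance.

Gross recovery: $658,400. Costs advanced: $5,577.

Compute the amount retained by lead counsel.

Fee base is the gross recovery, $658,400; costs are reimbursed separately.
First $87,500 at 41% = $35,875.00
Next $203,500 at 36% = $73,260.00
Next $157,000 at 30% = $47,100.00
Remaining $210,400 at 23.5% = $49,444.00
Fee: $35,875.00 + $73,260.00 + $47,100.00 + $49,444.00 = $205,679.00
Referral share: 39% of $205,679.00 = $80,214.81; lead counsel retains $205,679.00 − $80,214.81 = $125,464.19.

$125,464.19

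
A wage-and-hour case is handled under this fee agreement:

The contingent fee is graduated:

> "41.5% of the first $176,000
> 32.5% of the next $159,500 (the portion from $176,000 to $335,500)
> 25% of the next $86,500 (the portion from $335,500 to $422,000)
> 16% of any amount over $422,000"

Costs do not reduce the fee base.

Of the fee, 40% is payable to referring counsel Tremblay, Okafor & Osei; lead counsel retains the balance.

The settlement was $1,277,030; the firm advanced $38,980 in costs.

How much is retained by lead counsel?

Fee base is the gross recovery, $1,277,030; costs are reimbursed separately.
First $176,000 at 41.5% = $73,040.00
Next $159,500 at 32.5% = $51,837.50
Next $86,500 at 25% = $21,625.00
Remaining $855,030 at 16% = $136,804.80
Fee: $73,040.00 + $51,837.50 + $21,625.00 + $136,804.80 = $283,307.30
Referral share: 40% of $283,307.30 = $113,322.92; lead counsel retains $283,307.30 − $113,322.92 = $169,984.38.

$169,984.38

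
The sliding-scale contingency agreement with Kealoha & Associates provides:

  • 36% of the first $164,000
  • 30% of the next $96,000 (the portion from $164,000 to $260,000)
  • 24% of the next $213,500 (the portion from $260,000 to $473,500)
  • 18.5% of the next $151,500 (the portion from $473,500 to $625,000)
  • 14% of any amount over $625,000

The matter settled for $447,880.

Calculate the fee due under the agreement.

First $164,000 at 36% = $59,040.00
Next $96,000 at 30% = $28,800.00
Remaining $187,880 at 24% = $45,091.20
Fee: $59,040.00 + $28,800.00 + $45,091.20 = $132,931.20

$132,931.20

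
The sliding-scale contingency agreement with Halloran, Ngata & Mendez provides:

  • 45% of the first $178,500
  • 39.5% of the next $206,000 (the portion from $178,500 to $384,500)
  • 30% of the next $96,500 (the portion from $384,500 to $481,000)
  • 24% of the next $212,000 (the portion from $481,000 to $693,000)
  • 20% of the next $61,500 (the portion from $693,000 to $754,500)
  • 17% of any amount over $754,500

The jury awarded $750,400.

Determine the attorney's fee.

First $178,500 at 45% = $80,325.00
Next $206,000 at 39.5% = $81,370.00
Next $96,500 at 30% = $28,950.00
Next $212,000 at 24% = $50,880.00
Remaining $57,400 at 20% = $11,480.00
Fee: $80,325.00 + $81,370.00 + $28,950.00 + $50,880.00 + $11,480.00 = $253,005.00

$253,005.00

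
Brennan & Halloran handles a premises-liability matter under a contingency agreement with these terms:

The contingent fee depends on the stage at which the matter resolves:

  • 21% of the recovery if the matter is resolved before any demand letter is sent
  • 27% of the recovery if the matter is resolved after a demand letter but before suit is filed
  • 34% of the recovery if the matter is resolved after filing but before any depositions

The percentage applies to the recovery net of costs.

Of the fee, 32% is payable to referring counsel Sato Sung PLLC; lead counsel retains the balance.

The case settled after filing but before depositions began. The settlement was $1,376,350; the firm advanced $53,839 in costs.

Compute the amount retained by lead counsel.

Fee base (net of costs): $1,376,350 − $53,839 = $1,322,511
The matter settled after filing but before depositions began, so the 34% rate applies.
$1,322,511 × 34% = $449,653.74
Referral share: 32% of $449,653.74 = $143,889.20; lead counsel retains $449,653.74 − $143,889.20 = $305,764.54.

$305,764.54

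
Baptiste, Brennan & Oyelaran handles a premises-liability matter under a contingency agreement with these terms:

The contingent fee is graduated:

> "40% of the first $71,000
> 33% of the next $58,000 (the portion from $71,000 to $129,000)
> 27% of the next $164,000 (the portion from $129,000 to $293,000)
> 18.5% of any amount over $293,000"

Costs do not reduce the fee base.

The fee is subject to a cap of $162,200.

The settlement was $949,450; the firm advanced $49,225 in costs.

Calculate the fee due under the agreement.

Fee base is the gross recovery, $949,450; costs are reimbursed separately.
First $71,000 at 40% = $28,400.00
Next $58,000 at 33% = $19,140.00
Next $164,000 at 27% = $44,280.00
Remaining $656,450 at 18.5% = $121,443.25
Fee: $28,400.00 + $19,140.00 + $44,280.00 + $121,443.25 = $213,263.25
$213,263.25 exceeds the $162,200 cap, so the fee is capped at $162,200.00.

$162,200.00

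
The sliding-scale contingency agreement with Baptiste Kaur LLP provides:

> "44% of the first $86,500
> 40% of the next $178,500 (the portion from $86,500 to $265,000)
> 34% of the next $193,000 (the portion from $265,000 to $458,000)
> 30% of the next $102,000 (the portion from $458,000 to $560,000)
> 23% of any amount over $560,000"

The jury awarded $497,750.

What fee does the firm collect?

First $86,500 at 44% = $38,060.00
Next $178,500 at 40% = $71,400.00
Next $193,000 at 34% = $65,620.00
Remaining $39,750 at 30% = $11,925.00
Fee: $38,060.00 + $71,400.00 + $65,620.00 + $11,925.00 = $187,005.00

$187,005.00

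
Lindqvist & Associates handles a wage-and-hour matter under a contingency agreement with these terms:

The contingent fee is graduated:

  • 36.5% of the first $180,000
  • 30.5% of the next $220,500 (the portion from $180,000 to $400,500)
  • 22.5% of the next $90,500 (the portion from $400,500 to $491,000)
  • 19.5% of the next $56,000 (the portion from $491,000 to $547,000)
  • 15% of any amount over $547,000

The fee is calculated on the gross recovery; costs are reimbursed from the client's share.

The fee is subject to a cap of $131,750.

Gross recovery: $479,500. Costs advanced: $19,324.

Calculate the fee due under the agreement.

$131,750.00

Fee base is the gross recovery, $479,500; costs are reimbursed separately.
First $180,000 at 36.5% = $65,700.00
Next $220,500 at 30.5% = $67,252.50
Remaining $79,000 at 22.5% = $17,775.00
Fee: $65,700.00 + $67,252.50 + $17,775.00 = $150,727.50
$150,727.50 exceeds the $131,750 cap, so the fee is capped at $131,750.00.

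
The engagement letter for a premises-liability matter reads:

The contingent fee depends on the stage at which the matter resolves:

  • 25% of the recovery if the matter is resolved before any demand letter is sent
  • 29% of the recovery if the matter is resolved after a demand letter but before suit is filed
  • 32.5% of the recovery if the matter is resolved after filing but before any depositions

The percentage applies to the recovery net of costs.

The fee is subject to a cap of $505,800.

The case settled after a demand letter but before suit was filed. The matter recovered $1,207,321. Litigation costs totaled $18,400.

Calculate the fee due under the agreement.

Fee base (net of costs): $1,207,321 − $18,400 = $1,188,921
The matter settled after a demand letter but before suit was filed, so the 29% rate applies.
$1,188,921 × 29% = $344,787.09
$344,787.09 is under the $505,800 cap.

$344,787.09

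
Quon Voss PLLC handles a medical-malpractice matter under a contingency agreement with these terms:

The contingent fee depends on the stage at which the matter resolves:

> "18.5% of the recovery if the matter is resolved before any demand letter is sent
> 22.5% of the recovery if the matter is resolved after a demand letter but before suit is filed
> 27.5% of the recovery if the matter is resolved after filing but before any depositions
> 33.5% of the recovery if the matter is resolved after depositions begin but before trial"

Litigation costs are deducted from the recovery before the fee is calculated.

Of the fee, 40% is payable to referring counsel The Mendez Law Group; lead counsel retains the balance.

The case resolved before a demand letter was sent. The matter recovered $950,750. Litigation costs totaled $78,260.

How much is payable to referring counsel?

$64,564.26

Fee base (net of costs): $950,750 − $78,260 = $872,490
The matter resolved before a demand letter was sent, so the 18.5% rate applies.
$872,490 × 18.5% = $161,410.65
Referral share: 40% of $161,410.65 = $64,564.26; lead counsel retains $161,410.65 − $64,564.26 = $96,846.39.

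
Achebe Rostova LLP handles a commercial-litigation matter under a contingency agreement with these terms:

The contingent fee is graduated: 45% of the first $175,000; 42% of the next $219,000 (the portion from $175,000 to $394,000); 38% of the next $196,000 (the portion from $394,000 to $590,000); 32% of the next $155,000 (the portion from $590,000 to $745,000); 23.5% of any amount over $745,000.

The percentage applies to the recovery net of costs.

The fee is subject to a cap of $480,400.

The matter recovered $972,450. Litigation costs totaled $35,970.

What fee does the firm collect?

Fee base (net of costs): $972,450 − $35,970 = $936,480
First $175,000 at 45% = $78,750.00
Next $219,000 at 42% = $91,980.00
Next $196,000 at 38% = $74,480.00
Next $155,000 at 32% = $49,600.00
Remaining $191,480 at 23.5% = $44,997.80
Fee: $78,750.00 + $91,980.00 + $74,480.00 + $49,600.00 + $44,997.80 = $339,807.80
$339,807.80 is under the $480,400 cap.

$339,807.80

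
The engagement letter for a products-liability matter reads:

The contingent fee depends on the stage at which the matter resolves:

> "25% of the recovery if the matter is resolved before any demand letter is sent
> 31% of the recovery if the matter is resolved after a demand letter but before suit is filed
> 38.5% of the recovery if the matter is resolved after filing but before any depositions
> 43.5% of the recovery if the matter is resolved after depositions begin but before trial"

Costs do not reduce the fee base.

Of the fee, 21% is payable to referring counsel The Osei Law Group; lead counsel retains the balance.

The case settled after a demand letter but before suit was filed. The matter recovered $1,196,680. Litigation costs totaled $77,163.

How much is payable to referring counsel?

Fee base is the gross recovery, $1,196,680; costs are reimbursed separately.
The matter settled after a demand letter but before suit was filed, so the 31% rate applies.
$1,196,680 × 31% = $370,970.80
Referral share: 21% of $370,970.80 = $77,903.87; lead counsel retains $370,970.80 − $77,903.87 = $293,066.93.

$77,903.87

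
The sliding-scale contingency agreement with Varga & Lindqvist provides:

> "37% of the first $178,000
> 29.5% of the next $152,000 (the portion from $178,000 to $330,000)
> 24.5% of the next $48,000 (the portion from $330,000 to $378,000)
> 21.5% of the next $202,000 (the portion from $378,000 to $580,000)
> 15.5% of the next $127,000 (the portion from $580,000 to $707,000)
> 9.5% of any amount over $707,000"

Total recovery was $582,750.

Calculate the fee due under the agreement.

$166,316.25

First $178,000 at 37% = $65,860.00
Next $152,000 at 29.5% = $44,840.00
Next $48,000 at 24.5% = $11,760.00
Next $202,000 at 21.5% = $43,430.00
Remaining $2,750 at 15.5% = $426.25
Fee: $65,860.00 + $44,840.00 + $11,760.00 + $43,430.00 + $426.25 = $166,316.25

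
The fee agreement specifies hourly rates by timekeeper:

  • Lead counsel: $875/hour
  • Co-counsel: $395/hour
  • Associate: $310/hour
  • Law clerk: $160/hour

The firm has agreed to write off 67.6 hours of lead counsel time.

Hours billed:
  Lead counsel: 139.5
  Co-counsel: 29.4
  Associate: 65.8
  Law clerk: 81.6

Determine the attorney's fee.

$107,979.50

Lead counsel: 139.5 × $875 = $122,062.50
Co-counsel: 29.4 × $395 = $11,613.00
Associate: 65.8 × $310 = $20,398.00
Law clerk: 81.6 × $160 = $13,056.00
Subtotal: $167,129.50
Write-off: 67.6 × $875 = $59,150.00
Total: $167,129.50 − $59,150.00 = $107,979.50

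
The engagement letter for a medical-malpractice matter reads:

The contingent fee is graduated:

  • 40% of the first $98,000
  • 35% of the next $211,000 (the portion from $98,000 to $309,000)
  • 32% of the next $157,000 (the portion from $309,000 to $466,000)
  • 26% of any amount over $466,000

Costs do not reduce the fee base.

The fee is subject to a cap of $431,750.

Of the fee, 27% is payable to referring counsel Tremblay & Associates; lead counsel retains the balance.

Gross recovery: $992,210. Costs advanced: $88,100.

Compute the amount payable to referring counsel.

Fee base is the gross recovery, $992,210; costs are reimbursed separately.
First $98,000 at 40% = $39,200.00
Next $211,000 at 35% = $73,850.00
Next $157,000 at 32% = $50,240.00
Remaining $526,210 at 26% = $136,814.60
Fee: $39,200.00 + $73,850.00 + $50,240.00 + $136,814.60 = $300,104.60
$300,104.60 is under the $431,750 cap.
Referral share: 27% of $300,104.60 = $81,028.24; lead counsel retains $300,104.60 − $81,028.24 = $219,076.36.

$81,028.24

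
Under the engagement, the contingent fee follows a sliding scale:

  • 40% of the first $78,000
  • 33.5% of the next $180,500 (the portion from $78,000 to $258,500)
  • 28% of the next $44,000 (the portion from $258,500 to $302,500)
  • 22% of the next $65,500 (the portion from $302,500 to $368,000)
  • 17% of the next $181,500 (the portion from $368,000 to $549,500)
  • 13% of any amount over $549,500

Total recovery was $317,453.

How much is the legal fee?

First $78,000 at 40% = $31,200.00
Next $180,500 at 33.5% = $60,467.50
Next $44,000 at 28% = $12,320.00
Remaining $14,953 at 22% = $3,289.66
Fee: $31,200.00 + $60,467.50 + $12,320.00 + $3,289.66 = $107,277.16

$107,277.16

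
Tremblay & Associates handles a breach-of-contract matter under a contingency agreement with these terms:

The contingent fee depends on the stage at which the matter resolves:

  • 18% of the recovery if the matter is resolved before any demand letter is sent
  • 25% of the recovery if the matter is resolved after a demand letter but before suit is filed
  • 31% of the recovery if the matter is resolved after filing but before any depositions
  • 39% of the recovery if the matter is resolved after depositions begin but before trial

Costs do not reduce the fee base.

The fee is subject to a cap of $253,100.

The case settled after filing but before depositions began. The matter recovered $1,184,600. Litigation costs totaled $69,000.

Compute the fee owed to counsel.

$253,100.00

Fee base is the gross recovery, $1,184,600; costs are reimbursed separately.
The matter settled after filing but before depositions began, so the 31% rate applies.
$1,184,600 × 31% = $367,226.00
$367,226.00 exceeds the $253,100 cap, so the fee is capped at $253,100.00.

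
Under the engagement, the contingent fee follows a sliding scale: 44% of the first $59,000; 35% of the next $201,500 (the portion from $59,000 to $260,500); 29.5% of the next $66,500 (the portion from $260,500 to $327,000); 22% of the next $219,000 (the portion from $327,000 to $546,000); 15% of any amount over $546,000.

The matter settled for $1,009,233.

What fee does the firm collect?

First $59,000 at 44% = $25,960.00
Next $201,500 at 35% = $70,525.00
Next $66,500 at 29.5% = $19,617.50
Next $219,000 at 22% = $48,180.00
Remaining $463,233 at 15% = $69,484.95
Fee: $25,960.00 + $70,525.00 + $19,617.50 + $48,180.00 + $69,484.95 = $233,767.45

$233,767.45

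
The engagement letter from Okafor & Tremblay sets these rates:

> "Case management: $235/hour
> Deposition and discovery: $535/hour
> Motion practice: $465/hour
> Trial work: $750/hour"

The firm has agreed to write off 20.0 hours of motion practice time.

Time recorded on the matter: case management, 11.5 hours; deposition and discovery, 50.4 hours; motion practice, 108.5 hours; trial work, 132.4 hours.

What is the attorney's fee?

Case management: 11.5 × $235 = $2,702.50
Deposition and discovery: 50.4 × $535 = $26,964.00
Motion practice: 108.5 × $465 = $50,452.50
Trial work: 132.4 × $750 = $99,300.00
Subtotal: $179,419.00
Write-off: 20.0 × $465 = $9,300.00
Total: $179,419.00 − $9,300.00 = $170,119.00

$170,119.00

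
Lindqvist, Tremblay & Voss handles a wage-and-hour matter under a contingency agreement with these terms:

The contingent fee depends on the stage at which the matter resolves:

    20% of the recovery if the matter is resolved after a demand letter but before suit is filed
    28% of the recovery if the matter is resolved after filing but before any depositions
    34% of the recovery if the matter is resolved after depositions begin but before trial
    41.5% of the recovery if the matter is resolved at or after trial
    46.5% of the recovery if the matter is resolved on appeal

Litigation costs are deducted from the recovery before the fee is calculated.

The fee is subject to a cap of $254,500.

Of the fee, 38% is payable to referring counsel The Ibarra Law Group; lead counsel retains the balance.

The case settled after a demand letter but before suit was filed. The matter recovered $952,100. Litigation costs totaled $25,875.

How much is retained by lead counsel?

Fee base (net of costs): $952,100 − $25,875 = $926,225
The matter settled after a demand letter but before suit was filed, so the 20% rate applies.
$926,225 × 20% = $185,245.00
$185,245.00 is under the $254,500 cap.
Referral share: 38% of $185,245.00 = $70,393.10; lead counsel retains $185,245.00 − $70,393.10 = $114,851.90.

$114,851.90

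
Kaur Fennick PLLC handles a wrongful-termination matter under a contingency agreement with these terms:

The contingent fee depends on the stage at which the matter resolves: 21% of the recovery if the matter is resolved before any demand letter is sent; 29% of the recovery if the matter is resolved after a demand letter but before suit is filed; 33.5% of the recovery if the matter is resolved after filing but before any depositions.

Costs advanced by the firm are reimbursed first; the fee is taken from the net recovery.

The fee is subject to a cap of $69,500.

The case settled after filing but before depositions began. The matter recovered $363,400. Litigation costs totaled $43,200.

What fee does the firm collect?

Fee base (net of costs): $363,400 − $43,200 = $320,200
The matter settled after filing but before depositions began, so the 33.5% rate applies.
$320,200 × 33.5% = $107,267.00
$107,267.00 exceeds the $69,500 cap, so the fee is capped at $69,500.00.

$69,500.00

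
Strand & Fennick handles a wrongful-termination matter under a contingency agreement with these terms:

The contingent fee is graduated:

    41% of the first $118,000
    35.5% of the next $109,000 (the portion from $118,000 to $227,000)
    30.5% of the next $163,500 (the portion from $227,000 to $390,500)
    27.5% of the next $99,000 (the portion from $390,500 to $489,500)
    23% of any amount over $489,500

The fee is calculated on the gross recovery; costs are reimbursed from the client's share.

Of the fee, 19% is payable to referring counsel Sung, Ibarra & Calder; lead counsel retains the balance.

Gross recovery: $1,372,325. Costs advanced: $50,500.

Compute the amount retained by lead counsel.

Fee base is the gross recovery, $1,372,325; costs are reimbursed separately.
First $118,000 at 41% = $48,380.00
Next $109,000 at 35.5% = $38,695.00
Next $163,500 at 30.5% = $49,867.50
Next $99,000 at 27.5% = $27,225.00
Remaining $882,825 at 23% = $203,049.75
Fee: $48,380.00 + $38,695.00 + $49,867.50 + $27,225.00 + $203,049.75 = $367,217.25
Referral share: 19% of $367,217.25 = $69,771.28; lead counsel retains $367,217.25 − $69,771.28 = $297,445.97.

$297,445.97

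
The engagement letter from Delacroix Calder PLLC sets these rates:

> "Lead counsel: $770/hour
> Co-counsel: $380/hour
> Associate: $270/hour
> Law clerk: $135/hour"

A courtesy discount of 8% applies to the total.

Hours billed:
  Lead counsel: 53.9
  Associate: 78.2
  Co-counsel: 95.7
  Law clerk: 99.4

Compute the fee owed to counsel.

$103,409.84

Lead counsel: 53.9 × $770 = $41,503.00
Co-counsel: 95.7 × $380 = $36,366.00
Associate: 78.2 × $270 = $21,114.00
Law clerk: 99.4 × $135 = $13,419.00
Subtotal: $112,402.00
Less 8% discount: −$8,992.16
Total: $112,402.00 − $8,992.16 = $103,409.84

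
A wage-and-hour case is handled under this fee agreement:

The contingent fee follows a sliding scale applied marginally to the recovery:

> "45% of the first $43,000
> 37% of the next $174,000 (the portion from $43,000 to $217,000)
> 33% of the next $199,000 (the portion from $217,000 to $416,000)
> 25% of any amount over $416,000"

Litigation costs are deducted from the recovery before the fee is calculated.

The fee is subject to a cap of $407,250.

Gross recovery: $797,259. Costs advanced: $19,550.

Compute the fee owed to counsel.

Fee base (net of costs): $797,259 − $19,550 = $777,709
First $43,000 at 45% = $19,350.00
Next $174,000 at 37% = $64,380.00
Next $199,000 at 33% = $65,670.00
Remaining $361,709 at 25% = $90,427.25
Fee: $19,350.00 + $64,380.00 + $65,670.00 + $90,427.25 = $239,827.25
$239,827.25 is under the $407,250 cap.

$239,827.25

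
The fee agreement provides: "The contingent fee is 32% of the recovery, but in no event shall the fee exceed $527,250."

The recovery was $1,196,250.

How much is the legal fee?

$382,800.00

32% of $1,196,250 = $382,800.00
That is under the $527,250 cap.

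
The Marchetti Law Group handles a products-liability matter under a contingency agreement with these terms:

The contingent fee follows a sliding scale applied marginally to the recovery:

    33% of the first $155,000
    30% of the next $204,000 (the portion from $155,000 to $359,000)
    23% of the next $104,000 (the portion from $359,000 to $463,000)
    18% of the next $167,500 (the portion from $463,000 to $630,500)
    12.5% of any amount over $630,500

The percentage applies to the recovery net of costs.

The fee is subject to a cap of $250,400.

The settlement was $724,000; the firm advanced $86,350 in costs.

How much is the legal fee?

$167,313.75

Fee base (net of costs): $724,000 − $86,350 = $637,650
First $155,000 at 33% = $51,150.00
Next $204,000 at 30% = $61,200.00
Next $104,000 at 23% = $23,920.00
Next $167,500 at 18% = $30,150.00
Remaining $7,150 at 12.5% = $893.75
Fee: $51,150.00 + $61,200.00 + $23,920.00 + $30,150.00 + $893.75 = $167,313.75
$167,313.75 is under the $250,400 cap.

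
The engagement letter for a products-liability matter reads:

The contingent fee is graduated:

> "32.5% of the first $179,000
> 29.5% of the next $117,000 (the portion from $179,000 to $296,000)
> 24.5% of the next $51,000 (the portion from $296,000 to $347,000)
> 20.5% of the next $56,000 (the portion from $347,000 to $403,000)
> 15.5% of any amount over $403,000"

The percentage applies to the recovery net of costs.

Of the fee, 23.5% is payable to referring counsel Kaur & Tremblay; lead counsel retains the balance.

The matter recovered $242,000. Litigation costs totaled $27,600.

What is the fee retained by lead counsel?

$52,492.77

Fee base (net of costs): $242,000 − $27,600 = $214,400
First $179,000 at 32.5% = $58,175.00
Remaining $35,400 at 29.5% = $10,443.00
Fee: $58,175.00 + $10,443.00 = $68,618.00
Referral share: 23.5% of $68,618.00 = $16,125.23; lead counsel retains $68,618.00 − $16,125.23 = $52,492.77.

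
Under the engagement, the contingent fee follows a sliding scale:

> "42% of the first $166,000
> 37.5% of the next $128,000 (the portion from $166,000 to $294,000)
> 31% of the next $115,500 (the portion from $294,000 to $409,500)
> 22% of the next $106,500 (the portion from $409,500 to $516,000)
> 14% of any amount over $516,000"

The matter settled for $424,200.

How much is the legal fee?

$156,759.00

First $166,000 at 42% = $69,720.00
Next $128,000 at 37.5% = $48,000.00
Next $115,500 at 31% = $35,805.00
Remaining $14,700 at 22% = $3,234.00
Fee: $69,720.00 + $48,000.00 + $35,805.00 + $3,234.00 = $156,759.00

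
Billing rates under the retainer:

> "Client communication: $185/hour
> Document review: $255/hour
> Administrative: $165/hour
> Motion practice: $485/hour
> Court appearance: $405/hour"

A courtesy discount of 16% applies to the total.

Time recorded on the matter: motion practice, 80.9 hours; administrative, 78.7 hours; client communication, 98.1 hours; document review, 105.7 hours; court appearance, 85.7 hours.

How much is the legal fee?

Client communication: 98.1 × $185 = $18,148.50
Document review: 105.7 × $255 = $26,953.50
Administrative: 78.7 × $165 = $12,985.50
Motion practice: 80.9 × $485 = $39,236.50
Court appearance: 85.7 × $405 = $34,708.50
Subtotal: $132,032.50
Less 16% discount: −$21,125.20
Total: $132,032.50 − $21,125.20 = $110,907.30

$110,907.30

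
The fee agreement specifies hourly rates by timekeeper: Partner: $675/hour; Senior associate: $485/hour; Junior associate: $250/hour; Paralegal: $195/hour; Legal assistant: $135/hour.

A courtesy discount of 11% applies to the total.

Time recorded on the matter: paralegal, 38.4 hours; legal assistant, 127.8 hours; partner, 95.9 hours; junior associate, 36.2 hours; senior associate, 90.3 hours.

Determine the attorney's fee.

Partner: 95.9 × $675 = $64,732.50
Senior associate: 90.3 × $485 = $43,795.50
Junior associate: 36.2 × $250 = $9,050.00
Paralegal: 38.4 × $195 = $7,488.00
Legal assistant: 127.8 × $135 = $17,253.00
Subtotal: $142,319.00
Less 11% discount: −$15,655.09
Total: $142,319.00 − $15,655.09 = $126,663.91

$126,663.91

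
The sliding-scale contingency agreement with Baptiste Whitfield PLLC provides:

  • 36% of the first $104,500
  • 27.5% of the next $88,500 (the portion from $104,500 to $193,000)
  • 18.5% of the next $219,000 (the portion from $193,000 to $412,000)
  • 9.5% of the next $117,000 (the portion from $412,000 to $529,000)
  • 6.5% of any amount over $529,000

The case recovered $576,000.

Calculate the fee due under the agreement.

$116,642.50

First $104,500 at 36% = $37,620.00
Next $88,500 at 27.5% = $24,337.50
Next $219,000 at 18.5% = $40,515.00
Next $117,000 at 9.5% = $11,115.00
Remaining $47,000 at 6.5% = $3,055.00
Fee: $37,620.00 + $24,337.50 + $40,515.00 + $11,115.00 + $3,055.00 = $116,642.50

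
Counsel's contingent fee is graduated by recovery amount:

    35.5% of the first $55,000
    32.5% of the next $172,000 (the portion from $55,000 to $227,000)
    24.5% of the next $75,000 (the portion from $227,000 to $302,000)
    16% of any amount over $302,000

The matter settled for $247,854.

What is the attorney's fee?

First $55,000 at 35.5% = $19,525.00
Next $172,000 at 32.5% = $55,900.00
Remaining $20,854 at 24.5% = $5,109.23
Fee: $19,525.00 + $55,900.00 + $5,109.23 = $80,534.23

$80,534.23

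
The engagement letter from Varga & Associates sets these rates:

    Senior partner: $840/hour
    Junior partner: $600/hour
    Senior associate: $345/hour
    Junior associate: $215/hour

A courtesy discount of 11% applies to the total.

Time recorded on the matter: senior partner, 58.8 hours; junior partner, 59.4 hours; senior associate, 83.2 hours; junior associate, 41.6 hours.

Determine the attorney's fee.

Senior partner: 58.8 × $840 = $49,392.00
Junior partner: 59.4 × $600 = $35,640.00
Senior associate: 83.2 × $345 = $28,704.00
Junior associate: 41.6 × $215 = $8,944.00
Subtotal: $122,680.00
Less 11% discount: −$13,494.80
Total: $122,680.00 − $13,494.80 = $109,185.20

$109,185.20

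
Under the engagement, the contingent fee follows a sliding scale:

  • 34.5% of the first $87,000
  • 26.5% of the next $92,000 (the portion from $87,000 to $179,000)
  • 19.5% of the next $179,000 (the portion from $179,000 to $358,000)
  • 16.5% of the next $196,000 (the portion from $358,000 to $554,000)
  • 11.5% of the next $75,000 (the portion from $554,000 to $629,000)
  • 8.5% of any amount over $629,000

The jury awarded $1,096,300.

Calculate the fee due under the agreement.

First $87,000 at 34.5% = $30,015.00
Next $92,000 at 26.5% = $24,380.00
Next $179,000 at 19.5% = $34,905.00
Next $196,000 at 16.5% = $32,340.00
Next $75,000 at 11.5% = $8,625.00
Remaining $467,300 at 8.5% = $39,720.50
Fee: $30,015.00 + $24,380.00 + $34,905.00 + $32,340.00 + $8,625.00 + $39,720.50 = $169,985.50

$169,985.50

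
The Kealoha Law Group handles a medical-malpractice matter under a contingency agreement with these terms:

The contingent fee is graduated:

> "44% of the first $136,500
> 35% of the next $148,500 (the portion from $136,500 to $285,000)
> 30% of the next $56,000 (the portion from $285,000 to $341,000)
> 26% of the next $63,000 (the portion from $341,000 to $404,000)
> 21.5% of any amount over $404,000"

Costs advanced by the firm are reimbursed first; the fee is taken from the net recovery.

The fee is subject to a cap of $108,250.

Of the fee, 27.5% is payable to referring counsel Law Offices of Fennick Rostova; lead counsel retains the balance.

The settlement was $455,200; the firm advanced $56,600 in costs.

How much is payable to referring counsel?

Fee base (net of costs): $455,200 − $56,600 = $398,600
First $136,500 at 44% = $60,060.00
Next $148,500 at 35% = $51,975.00
Next $56,000 at 30% = $16,800.00
Remaining $57,600 at 26% = $14,976.00
Fee: $60,060.00 + $51,975.00 + $16,800.00 + $14,976.00 = $143,811.00
$143,811.00 exceeds the $108,250 cap, so the fee is capped at $108,250.00.
Referral share: 27.5% of $108,250.00 = $29,768.75; lead counsel retains $108,250.00 − $29,768.75 = $78,481.25.

$29,768.75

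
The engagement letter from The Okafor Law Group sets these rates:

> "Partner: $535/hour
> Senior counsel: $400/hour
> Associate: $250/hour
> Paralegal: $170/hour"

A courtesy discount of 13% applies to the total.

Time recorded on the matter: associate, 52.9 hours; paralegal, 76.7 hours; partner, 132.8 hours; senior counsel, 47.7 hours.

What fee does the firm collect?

Partner: 132.8 × $535 = $71,048.00
Senior counsel: 47.7 × $400 = $19,080.00
Associate: 52.9 × $250 = $13,225.00
Paralegal: 76.7 × $170 = $13,039.00
Subtotal: $116,392.00
Less 13% discount: −$15,130.96
Total: $116,392.00 − $15,130.96 = $101,261.04

$101,261.04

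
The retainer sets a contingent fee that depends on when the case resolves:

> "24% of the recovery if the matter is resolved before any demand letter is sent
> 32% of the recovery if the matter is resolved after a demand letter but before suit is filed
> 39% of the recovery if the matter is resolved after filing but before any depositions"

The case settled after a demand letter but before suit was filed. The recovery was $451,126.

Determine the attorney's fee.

The matter settled after a demand letter but before suit was filed, so the 32% rate applies.
$451,126 × 32% = $144,360.32

$144,360.32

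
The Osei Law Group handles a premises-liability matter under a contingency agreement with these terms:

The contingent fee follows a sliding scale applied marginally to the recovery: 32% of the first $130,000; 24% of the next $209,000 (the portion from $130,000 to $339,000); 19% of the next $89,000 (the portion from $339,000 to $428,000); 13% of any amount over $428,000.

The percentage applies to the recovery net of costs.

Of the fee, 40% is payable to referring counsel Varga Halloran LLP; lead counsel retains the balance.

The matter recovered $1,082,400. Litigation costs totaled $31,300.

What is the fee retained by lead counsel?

$113,803.80

Fee base (net of costs): $1,082,400 − $31,300 = $1,051,100
First $130,000 at 32% = $41,600.00
Next $209,000 at 24% = $50,160.00
Next $89,000 at 19% = $16,910.00
Remaining $623,100 at 13% = $81,003.00
Fee: $41,600.00 + $50,160.00 + $16,910.00 + $81,003.00 = $189,673.00
Referral share: 40% of $189,673.00 = $75,869.20; lead counsel retains $189,673.00 − $75,869.20 = $113,803.80.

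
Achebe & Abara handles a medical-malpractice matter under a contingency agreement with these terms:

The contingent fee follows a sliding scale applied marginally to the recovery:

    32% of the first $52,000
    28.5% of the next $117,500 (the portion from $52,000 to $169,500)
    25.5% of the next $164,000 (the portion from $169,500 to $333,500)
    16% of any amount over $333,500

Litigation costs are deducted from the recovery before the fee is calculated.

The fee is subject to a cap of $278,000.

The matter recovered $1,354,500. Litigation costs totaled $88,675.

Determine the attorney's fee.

Fee base (net of costs): $1,354,500 − $88,675 = $1,265,825
First $52,000 at 32% = $16,640.00
Next $117,500 at 28.5% = $33,487.50
Next $164,000 at 25.5% = $41,820.00
Remaining $932,325 at 16% = $149,172.00
Fee: $16,640.00 + $33,487.50 + $41,820.00 + $149,172.00 = $241,119.50
$241,119.50 is under the $278,000 cap.

$241,119.50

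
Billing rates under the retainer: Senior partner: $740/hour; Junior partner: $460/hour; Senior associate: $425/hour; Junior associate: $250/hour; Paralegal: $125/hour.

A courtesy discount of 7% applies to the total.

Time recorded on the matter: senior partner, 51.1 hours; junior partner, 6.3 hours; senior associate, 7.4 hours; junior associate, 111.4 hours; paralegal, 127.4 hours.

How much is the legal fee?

Senior partner: 51.1 × $740 = $37,814.00
Junior partner: 6.3 × $460 = $2,898.00
Senior associate: 7.4 × $425 = $3,145.00
Junior associate: 111.4 × $250 = $27,850.00
Paralegal: 127.4 × $125 = $15,925.00
Subtotal: $87,632.00
Less 7% discount: −$6,134.24
Total: $87,632.00 − $6,134.24 = $81,497.76

$81,497.76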